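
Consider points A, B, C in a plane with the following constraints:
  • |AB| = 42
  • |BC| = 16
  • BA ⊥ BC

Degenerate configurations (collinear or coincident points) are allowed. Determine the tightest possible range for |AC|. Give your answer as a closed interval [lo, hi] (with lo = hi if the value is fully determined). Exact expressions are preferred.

|AB| ∈ {42}
|BC| ∈ {16}
|AC| ∈ {2·√(505)}

|AC| = 2·√(505)  (≈ 44.9444)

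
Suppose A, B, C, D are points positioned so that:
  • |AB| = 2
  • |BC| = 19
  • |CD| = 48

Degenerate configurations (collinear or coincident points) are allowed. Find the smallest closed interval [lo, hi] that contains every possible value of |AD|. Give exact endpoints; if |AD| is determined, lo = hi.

|AD| ∈ [27, 69]  (≈ [27.0000, 69.0000])

|AB| ∈ {2}
|BC| ∈ {19}
|CD| ∈ {48}
|AC| ∈ [17, 21]
|BD| ∈ [29, 67]
|AD| ∈ [27, 69]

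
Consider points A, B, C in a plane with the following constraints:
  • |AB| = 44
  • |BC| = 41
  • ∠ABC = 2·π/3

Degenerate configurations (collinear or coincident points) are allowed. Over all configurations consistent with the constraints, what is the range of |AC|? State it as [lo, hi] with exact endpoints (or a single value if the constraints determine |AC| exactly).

|AC| = √(5421)  (≈ 73.6274)

|AB| ∈ {44}
|BC| ∈ {41}
|AC| ∈ {√(5421)}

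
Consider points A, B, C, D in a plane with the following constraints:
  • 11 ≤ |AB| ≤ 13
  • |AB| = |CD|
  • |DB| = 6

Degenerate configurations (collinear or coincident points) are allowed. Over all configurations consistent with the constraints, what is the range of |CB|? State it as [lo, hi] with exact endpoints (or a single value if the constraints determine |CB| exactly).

|CB| ∈ [5, 19]  (≈ [5.0000, 19.0000])

|AB| ∈ [11, 13]
|BD| ∈ {6}
|CD| ∈ [11, 13]
|AD| ∈ [5, 19]
|BC| ∈ [5, 19]
|AC| ∈ [0, 32]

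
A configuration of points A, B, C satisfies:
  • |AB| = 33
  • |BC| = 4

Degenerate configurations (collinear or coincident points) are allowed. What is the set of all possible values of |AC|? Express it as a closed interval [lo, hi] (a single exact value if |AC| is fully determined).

|AB| ∈ {33}
|BC| ∈ {4}
|AC| ∈ [29, 37]

|AC| ∈ [29, 37]  (≈ [29.0000, 37.0000])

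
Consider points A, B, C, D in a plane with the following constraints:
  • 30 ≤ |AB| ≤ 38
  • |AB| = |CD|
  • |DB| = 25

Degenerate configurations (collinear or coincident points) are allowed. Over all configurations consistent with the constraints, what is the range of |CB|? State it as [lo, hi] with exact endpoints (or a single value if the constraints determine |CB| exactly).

|AB| ∈ [30, 38]
|BD| ∈ {25}
|CD| ∈ [30, 38]
|AD| ∈ [5, 63]
|BC| ∈ [5, 63]
|AC| ∈ [0, 101]

|CB| ∈ [5, 63]  (≈ [5.0000, 63.0000])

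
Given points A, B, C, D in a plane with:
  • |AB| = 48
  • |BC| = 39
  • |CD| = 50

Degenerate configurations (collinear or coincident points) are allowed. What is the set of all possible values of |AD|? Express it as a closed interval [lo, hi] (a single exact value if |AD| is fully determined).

|AB| ∈ {48}
|BC| ∈ {39}
|CD| ∈ {50}
|AC| ∈ [9, 87]
|BD| ∈ [11, 89]
|AD| ∈ [0, 137]

|AD| ∈ [0, 137]  (≈ [0.0000, 137.0000])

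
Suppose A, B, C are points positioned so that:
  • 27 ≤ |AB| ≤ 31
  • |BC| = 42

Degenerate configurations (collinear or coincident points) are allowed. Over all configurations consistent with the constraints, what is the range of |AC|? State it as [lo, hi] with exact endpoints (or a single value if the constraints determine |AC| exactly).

|AB| ∈ [27, 31]
|BC| ∈ {42}
|AC| ∈ [11, 73]

|AC| ∈ [11, 73]  (≈ [11.0000, 73.0000])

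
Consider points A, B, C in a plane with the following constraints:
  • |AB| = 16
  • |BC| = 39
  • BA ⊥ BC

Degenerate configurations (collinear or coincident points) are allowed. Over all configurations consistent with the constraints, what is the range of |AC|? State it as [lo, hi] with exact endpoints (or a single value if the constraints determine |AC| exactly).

|AB| ∈ {16}
|BC| ∈ {39}
|AC| ∈ {√(1777)}

|AC| = √(1777)  (≈ 42.1545)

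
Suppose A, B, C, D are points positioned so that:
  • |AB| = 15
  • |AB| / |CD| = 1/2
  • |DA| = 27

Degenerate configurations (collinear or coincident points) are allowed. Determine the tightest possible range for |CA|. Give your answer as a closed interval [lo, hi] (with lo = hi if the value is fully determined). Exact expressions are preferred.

|AB| ∈ {15}
|AD| ∈ {27}
|CD| ∈ {30}
|BD| ∈ [12, 42]
|AC| ∈ [3, 57]
|BC| ∈ [0, 72]

|CA| ∈ [3, 57]  (≈ [3.0000, 57.0000])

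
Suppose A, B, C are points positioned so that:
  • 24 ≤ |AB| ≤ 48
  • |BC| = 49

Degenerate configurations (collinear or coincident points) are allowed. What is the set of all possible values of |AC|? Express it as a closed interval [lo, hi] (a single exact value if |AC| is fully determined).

|AC| ∈ [1, 97]  (≈ [1.0000, 97.0000])

|AB| ∈ [24, 48]
|BC| ∈ {49}
|AC| ∈ [1, 97]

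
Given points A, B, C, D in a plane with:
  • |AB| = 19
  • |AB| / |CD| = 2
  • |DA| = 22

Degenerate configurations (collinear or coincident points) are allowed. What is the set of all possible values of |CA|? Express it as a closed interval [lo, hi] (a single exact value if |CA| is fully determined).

|AB| ∈ {19}
|AD| ∈ {22}
|CD| ∈ {19/2}
|BD| ∈ [3, 41]
|AC| ∈ [25/2, 63/2]
|BC| ∈ [0, 101/2]

|CA| ∈ [25/2, 63/2]  (≈ [12.5000, 31.5000])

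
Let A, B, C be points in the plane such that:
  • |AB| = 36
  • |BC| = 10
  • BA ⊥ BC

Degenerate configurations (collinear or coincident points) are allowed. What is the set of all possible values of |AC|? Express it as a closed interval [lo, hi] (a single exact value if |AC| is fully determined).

|AB| ∈ {36}
|BC| ∈ {10}
|AC| ∈ {2·√(349)}

|AC| = 2·√(349)  (≈ 37.3631)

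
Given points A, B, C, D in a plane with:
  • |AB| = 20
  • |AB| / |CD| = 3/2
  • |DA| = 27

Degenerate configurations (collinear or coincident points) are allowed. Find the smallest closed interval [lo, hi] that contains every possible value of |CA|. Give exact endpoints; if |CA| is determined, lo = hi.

|AB| ∈ {20}
|AD| ∈ {27}
|CD| ∈ {40/3}
|BD| ∈ [7, 47]
|AC| ∈ [41/3, 121/3]
|BC| ∈ [0, 181/3]

|CA| ∈ [41/3, 121/3]  (≈ [13.6667, 40.3333])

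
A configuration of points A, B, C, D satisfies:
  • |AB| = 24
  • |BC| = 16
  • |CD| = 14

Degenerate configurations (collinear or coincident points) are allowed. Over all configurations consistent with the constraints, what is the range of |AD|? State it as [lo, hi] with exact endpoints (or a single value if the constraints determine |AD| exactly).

|AB| ∈ {24}
|BC| ∈ {16}
|CD| ∈ {14}
|AC| ∈ [8, 40]
|BD| ∈ [2, 30]
|AD| ∈ [0, 54]

|AD| ∈ [0, 54]  (≈ [0.0000, 54.0000])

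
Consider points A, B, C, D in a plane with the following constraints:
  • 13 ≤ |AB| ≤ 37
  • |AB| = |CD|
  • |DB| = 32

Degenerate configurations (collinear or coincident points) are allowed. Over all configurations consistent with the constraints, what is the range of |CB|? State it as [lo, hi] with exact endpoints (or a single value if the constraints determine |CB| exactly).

|AB| ∈ [13, 37]
|BD| ∈ {32}
|CD| ∈ [13, 37]
|AD| ∈ [0, 69]
|BC| ∈ [0, 69]
|AC| ∈ [0, 106]

|CB| ∈ [0, 69]  (≈ [0.0000, 69.0000])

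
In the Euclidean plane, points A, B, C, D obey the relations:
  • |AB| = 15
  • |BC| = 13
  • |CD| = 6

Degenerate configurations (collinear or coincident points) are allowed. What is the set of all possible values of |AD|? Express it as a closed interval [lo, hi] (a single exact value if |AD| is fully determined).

|AD| ∈ [0, 34]  (≈ [0.0000, 34.0000])

|AB| ∈ {15}
|BC| ∈ {13}
|CD| ∈ {6}
|AC| ∈ [2, 28]
|BD| ∈ [7, 19]
|AD| ∈ [0, 34]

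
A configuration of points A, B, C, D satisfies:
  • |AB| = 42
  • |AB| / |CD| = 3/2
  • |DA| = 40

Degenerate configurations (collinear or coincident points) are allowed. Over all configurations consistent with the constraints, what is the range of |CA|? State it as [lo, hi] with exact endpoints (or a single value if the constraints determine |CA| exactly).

|CA| ∈ [12, 68]  (≈ [12.0000, 68.0000])

|AB| ∈ {42}
|AD| ∈ {40}
|CD| ∈ {28}
|BD| ∈ [2, 82]
|AC| ∈ [12, 68]
|BC| ∈ [0, 110]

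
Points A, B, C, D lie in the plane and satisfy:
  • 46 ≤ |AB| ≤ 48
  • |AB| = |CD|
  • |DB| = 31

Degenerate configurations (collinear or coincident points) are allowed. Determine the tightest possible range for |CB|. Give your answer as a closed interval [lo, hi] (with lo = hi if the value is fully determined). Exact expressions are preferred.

|CB| ∈ [15, 79]  (≈ [15.0000, 79.0000])

|AB| ∈ [46, 48]
|BD| ∈ {31}
|CD| ∈ [46, 48]
|AD| ∈ [15, 79]
|BC| ∈ [15, 79]
|AC| ∈ [0, 127]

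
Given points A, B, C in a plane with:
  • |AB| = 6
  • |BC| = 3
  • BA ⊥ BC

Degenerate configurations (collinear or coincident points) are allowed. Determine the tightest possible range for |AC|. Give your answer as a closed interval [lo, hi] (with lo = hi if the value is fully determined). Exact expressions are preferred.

|AC| = 3·√(5)  (≈ 6.7082)

|AB| ∈ {6}
|BC| ∈ {3}
|AC| ∈ {3·√(5)}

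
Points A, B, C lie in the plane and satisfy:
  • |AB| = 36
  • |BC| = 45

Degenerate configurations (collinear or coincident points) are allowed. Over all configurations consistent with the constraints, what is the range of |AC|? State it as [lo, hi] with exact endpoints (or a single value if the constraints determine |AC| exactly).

|AC| ∈ [9, 81]  (≈ [9.0000, 81.0000])

|AB| ∈ {36}
|BC| ∈ {45}
|AC| ∈ [9, 81]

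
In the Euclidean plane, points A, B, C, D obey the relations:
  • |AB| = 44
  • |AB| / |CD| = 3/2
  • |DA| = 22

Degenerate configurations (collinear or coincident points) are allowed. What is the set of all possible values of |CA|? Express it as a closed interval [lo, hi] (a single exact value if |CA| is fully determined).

|CA| ∈ [22/3, 154/3]  (≈ [7.3333, 51.3333])

|AB| ∈ {44}
|AD| ∈ {22}
|CD| ∈ {88/3}
|BD| ∈ [22, 66]
|AC| ∈ [22/3, 154/3]
|BC| ∈ [0, 286/3]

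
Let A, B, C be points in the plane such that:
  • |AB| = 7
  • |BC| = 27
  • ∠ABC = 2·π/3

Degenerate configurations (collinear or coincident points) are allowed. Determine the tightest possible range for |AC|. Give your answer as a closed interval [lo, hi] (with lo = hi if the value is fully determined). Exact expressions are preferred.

|AC| = √(967)  (≈ 31.0966)

|AB| ∈ {7}
|BC| ∈ {27}
|AC| ∈ {√(967)}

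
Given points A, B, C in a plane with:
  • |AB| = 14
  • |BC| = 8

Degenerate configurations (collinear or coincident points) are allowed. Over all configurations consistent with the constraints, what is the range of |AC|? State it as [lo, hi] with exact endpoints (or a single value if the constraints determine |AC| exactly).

|AC| ∈ [6, 22]  (≈ [6.0000, 22.0000])

|AB| ∈ {14}
|BC| ∈ {8}
|AC| ∈ [6, 22]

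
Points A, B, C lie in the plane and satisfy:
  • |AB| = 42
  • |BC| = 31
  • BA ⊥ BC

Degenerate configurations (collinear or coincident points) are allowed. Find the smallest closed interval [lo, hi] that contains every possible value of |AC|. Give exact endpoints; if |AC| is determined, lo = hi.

|AB| ∈ {42}
|BC| ∈ {31}
|AC| ∈ {5·√(109)}

|AC| = 5·√(109)  (≈ 52.2015)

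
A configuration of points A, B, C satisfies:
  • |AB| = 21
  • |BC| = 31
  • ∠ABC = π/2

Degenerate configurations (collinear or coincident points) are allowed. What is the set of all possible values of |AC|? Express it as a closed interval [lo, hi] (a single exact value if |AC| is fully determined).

|AB| ∈ {21}
|BC| ∈ {31}
|AC| ∈ {√(1402)}

|AC| = √(1402)  (≈ 37.4433)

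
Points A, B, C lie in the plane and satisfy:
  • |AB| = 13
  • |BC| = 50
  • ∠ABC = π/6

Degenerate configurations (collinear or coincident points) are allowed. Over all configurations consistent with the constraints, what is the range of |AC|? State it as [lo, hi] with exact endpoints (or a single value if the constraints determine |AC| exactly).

|AC| = √(2669 - 650·√(3))  (≈ 39.2832)

|AB| ∈ {13}
|BC| ∈ {50}
|AC| ∈ {√(2669 - 650·√(3))}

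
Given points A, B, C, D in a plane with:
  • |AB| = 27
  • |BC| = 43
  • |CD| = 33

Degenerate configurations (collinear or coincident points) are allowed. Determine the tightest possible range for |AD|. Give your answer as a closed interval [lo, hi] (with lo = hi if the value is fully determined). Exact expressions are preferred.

|AD| ∈ [0, 103]  (≈ [0.0000, 103.0000])

|AB| ∈ {27}
|BC| ∈ {43}
|CD| ∈ {33}
|AC| ∈ [16, 70]
|BD| ∈ [10, 76]
|AD| ∈ [0, 103]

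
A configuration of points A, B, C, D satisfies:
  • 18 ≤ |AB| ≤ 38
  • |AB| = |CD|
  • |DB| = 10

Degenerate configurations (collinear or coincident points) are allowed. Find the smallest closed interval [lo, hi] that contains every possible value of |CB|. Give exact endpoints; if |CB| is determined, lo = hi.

|AB| ∈ [18, 38]
|BD| ∈ {10}
|CD| ∈ [18, 38]
|AD| ∈ [8, 48]
|BC| ∈ [8, 48]
|AC| ∈ [0, 86]

|CB| ∈ [8, 48]  (≈ [8.0000, 48.0000])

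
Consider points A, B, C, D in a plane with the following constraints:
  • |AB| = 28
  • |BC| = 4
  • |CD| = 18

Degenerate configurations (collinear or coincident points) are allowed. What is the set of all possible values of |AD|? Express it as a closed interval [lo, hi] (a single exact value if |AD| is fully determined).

|AD| ∈ [6, 50]  (≈ [6.0000, 50.0000])

|AB| ∈ {28}
|BC| ∈ {4}
|CD| ∈ {18}
|AC| ∈ [24, 32]
|BD| ∈ [14, 22]
|AD| ∈ [6, 50]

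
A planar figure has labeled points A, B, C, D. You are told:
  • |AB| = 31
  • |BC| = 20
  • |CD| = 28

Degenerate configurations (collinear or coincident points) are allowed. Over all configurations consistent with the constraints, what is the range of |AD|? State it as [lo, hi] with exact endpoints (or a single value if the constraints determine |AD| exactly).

|AD| ∈ [0, 79]  (≈ [0.0000, 79.0000])

|AB| ∈ {31}
|BC| ∈ {20}
|CD| ∈ {28}
|AC| ∈ [11, 51]
|BD| ∈ [8, 48]
|AD| ∈ [0, 79]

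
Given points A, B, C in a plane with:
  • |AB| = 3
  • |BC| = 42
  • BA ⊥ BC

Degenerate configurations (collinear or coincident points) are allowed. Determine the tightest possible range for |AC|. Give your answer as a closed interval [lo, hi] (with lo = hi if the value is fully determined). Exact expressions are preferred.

|AB| ∈ {3}
|BC| ∈ {42}
|AC| ∈ {3·√(197)}

|AC| = 3·√(197)  (≈ 42.1070)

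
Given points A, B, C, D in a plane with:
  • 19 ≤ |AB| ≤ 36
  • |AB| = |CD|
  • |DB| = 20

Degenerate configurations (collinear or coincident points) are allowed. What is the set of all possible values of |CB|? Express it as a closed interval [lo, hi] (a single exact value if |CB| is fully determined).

|AB| ∈ [19, 36]
|BD| ∈ {20}
|CD| ∈ [19, 36]
|AD| ∈ [0, 56]
|BC| ∈ [0, 56]
|AC| ∈ [0, 92]

|CB| ∈ [0, 56]  (≈ [0.0000, 56.0000])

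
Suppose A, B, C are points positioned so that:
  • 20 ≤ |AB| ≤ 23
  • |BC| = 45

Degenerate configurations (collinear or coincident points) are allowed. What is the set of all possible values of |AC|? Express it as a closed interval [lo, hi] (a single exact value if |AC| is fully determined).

|AC| ∈ [22, 68]  (≈ [22.0000, 68.0000])

|AB| ∈ [20, 23]
|BC| ∈ {45}
|AC| ∈ [22, 68]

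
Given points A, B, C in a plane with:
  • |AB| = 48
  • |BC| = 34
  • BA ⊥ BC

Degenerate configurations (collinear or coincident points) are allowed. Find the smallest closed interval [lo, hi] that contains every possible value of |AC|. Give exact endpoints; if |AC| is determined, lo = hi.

|AB| ∈ {48}
|BC| ∈ {34}
|AC| ∈ {2·√(865)}

|AC| = 2·√(865)  (≈ 58.8218)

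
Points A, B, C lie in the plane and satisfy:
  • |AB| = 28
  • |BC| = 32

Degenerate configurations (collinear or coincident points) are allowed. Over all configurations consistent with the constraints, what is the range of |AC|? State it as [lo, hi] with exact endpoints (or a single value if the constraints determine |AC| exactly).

|AB| ∈ {28}
|BC| ∈ {32}
|AC| ∈ [4, 60]

|AC| ∈ [4, 60]  (≈ [4.0000, 60.0000])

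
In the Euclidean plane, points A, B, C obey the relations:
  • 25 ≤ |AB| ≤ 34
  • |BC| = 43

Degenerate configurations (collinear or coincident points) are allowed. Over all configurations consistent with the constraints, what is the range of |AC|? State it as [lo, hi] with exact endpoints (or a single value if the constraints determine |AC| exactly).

|AC| ∈ [9, 77]  (≈ [9.0000, 77.0000])

|AB| ∈ [25, 34]
|BC| ∈ {43}
|AC| ∈ [9, 77]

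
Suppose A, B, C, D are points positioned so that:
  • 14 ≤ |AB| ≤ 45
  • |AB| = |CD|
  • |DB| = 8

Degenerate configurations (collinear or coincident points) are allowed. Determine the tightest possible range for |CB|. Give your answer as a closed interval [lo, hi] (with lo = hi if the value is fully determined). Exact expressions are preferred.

|AB| ∈ [14, 45]
|BD| ∈ {8}
|CD| ∈ [14, 45]
|AD| ∈ [6, 53]
|BC| ∈ [6, 53]
|AC| ∈ [0, 98]

|CB| ∈ [6, 53]  (≈ [6.0000, 53.0000])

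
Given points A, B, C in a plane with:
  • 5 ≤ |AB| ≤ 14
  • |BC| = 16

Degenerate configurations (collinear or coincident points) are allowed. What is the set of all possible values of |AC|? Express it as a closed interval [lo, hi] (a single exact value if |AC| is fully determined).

|AC| ∈ [2, 30]  (≈ [2.0000, 30.0000])

|AB| ∈ [5, 14]
|BC| ∈ {16}
|AC| ∈ [2, 30]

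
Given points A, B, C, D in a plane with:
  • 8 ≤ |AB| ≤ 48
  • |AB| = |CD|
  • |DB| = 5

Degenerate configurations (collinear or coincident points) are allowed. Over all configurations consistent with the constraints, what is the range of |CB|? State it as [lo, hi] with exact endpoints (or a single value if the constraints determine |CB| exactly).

|CB| ∈ [3, 53]  (≈ [3.0000, 53.0000])

|AB| ∈ [8, 48]
|BD| ∈ {5}
|CD| ∈ [8, 48]
|AD| ∈ [3, 53]
|BC| ∈ [3, 53]
|AC| ∈ [0, 101]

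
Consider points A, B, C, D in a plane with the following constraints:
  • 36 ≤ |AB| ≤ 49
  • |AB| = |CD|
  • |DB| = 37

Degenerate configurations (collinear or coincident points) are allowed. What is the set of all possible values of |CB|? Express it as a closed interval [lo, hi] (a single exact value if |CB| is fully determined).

|AB| ∈ [36, 49]
|BD| ∈ {37}
|CD| ∈ [36, 49]
|AD| ∈ [0, 86]
|BC| ∈ [0, 86]
|AC| ∈ [0, 135]

|CB| ∈ [0, 86]  (≈ [0.0000, 86.0000])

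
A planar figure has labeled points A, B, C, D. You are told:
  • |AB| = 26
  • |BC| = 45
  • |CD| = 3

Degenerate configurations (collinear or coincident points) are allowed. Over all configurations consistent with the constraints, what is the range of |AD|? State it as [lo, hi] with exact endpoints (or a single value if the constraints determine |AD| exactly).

|AB| ∈ {26}
|BC| ∈ {45}
|CD| ∈ {3}
|AC| ∈ [19, 71]
|BD| ∈ [42, 48]
|AD| ∈ [16, 74]

|AD| ∈ [16, 74]  (≈ [16.0000, 74.0000])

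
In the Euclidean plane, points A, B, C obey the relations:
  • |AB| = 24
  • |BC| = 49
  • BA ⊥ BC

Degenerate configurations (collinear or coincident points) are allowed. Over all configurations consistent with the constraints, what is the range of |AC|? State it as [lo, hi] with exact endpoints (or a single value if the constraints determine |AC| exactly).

|AC| = √(2977)  (≈ 54.5619)

|AB| ∈ {24}
|BC| ∈ {49}
|AC| ∈ {√(2977)}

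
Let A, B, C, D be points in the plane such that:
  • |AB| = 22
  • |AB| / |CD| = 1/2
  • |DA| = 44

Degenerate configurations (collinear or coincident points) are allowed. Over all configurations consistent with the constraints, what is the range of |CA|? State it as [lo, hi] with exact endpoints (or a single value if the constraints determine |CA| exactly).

|CA| ∈ [0, 88]  (≈ [0.0000, 88.0000])

|AB| ∈ {22}
|AD| ∈ {44}
|CD| ∈ {44}
|BD| ∈ [22, 66]
|AC| ∈ [0, 88]
|BC| ∈ [0, 110]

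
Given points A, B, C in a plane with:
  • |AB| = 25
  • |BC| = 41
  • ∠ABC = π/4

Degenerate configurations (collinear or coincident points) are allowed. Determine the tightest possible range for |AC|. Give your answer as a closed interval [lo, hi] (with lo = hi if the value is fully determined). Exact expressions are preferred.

|AB| ∈ {25}
|BC| ∈ {41}
|AC| ∈ {√(2306 - 1025·√(2))}

|AC| = √(2306 - 1025·√(2))  (≈ 29.2648)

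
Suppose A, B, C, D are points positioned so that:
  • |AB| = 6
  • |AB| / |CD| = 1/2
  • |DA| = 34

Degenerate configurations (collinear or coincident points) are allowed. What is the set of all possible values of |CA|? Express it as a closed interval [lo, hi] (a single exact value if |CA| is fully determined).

|CA| ∈ [22, 46]  (≈ [22.0000, 46.0000])

|AB| ∈ {6}
|AD| ∈ {34}
|CD| ∈ {12}
|BD| ∈ [28, 40]
|AC| ∈ [22, 46]
|BC| ∈ [16, 52]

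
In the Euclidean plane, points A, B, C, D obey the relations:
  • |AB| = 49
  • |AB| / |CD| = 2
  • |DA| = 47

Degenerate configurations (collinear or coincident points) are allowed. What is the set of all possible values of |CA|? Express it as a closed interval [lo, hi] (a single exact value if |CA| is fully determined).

|AB| ∈ {49}
|AD| ∈ {47}
|CD| ∈ {49/2}
|BD| ∈ [2, 96]
|AC| ∈ [45/2, 143/2]
|BC| ∈ [0, 241/2]

|CA| ∈ [45/2, 143/2]  (≈ [22.5000, 71.5000])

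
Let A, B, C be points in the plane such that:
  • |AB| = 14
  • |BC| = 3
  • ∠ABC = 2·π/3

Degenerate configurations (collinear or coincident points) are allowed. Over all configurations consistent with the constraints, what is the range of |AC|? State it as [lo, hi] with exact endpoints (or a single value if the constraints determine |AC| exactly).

|AB| ∈ {14}
|BC| ∈ {3}
|AC| ∈ {√(247)}

|AC| = √(247)  (≈ 15.7162)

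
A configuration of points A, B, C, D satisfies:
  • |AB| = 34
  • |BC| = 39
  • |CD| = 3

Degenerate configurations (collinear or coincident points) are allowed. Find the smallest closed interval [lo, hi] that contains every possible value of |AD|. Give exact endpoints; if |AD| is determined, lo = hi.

|AB| ∈ {34}
|BC| ∈ {39}
|CD| ∈ {3}
|AC| ∈ [5, 73]
|BD| ∈ [36, 42]
|AD| ∈ [2, 76]

|AD| ∈ [2, 76]  (≈ [2.0000, 76.0000])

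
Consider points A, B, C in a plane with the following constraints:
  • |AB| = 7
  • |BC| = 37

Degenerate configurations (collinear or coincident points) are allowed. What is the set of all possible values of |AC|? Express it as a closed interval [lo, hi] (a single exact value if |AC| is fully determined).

|AC| ∈ [30, 44]  (≈ [30.0000, 44.0000])

|AB| ∈ {7}
|BC| ∈ {37}
|AC| ∈ [30, 44]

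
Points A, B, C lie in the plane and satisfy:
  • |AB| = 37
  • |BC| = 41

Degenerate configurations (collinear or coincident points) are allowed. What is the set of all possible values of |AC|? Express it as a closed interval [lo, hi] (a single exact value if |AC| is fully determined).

|AB| ∈ {37}
|BC| ∈ {41}
|AC| ∈ [4, 78]

|AC| ∈ [4, 78]  (≈ [4.0000, 78.0000])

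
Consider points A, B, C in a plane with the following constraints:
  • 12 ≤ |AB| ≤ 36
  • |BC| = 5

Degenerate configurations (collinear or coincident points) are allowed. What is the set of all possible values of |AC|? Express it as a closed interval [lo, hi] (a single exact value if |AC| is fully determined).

|AB| ∈ [12, 36]
|BC| ∈ {5}
|AC| ∈ [7, 41]

|AC| ∈ [7, 41]  (≈ [7.0000, 41.0000])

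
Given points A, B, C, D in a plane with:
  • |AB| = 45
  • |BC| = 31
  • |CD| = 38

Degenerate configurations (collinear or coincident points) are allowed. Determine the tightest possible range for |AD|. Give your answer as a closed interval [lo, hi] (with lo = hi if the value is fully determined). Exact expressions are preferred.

|AB| ∈ {45}
|BC| ∈ {31}
|CD| ∈ {38}
|AC| ∈ [14, 76]
|BD| ∈ [7, 69]
|AD| ∈ [0, 114]

|AD| ∈ [0, 114]  (≈ [0.0000, 114.0000])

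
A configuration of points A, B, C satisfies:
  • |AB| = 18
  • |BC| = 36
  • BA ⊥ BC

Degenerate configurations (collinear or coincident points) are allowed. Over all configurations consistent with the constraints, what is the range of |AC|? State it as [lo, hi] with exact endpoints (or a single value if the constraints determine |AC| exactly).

|AC| = 18·√(5)  (≈ 40.2492)

|AB| ∈ {18}
|BC| ∈ {36}
|AC| ∈ {18·√(5)}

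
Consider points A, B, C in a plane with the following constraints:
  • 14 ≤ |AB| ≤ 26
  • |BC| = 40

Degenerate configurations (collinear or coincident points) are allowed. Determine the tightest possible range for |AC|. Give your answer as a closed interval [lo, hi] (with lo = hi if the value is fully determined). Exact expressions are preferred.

|AB| ∈ [14, 26]
|BC| ∈ {40}
|AC| ∈ [14, 66]

|AC| ∈ [14, 66]  (≈ [14.0000, 66.0000])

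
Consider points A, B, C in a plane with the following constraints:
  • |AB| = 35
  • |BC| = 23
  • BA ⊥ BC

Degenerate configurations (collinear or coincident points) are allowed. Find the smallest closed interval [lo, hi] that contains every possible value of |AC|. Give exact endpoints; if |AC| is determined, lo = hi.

|AC| = √(1754)  (≈ 41.8808)

|AB| ∈ {35}
|BC| ∈ {23}
|AC| ∈ {√(1754)}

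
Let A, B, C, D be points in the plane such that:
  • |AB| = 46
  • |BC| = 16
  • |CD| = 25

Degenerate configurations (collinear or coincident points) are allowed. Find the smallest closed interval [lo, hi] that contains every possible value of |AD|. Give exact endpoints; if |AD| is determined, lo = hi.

|AB| ∈ {46}
|BC| ∈ {16}
|CD| ∈ {25}
|AC| ∈ [30, 62]
|BD| ∈ [9, 41]
|AD| ∈ [5, 87]

|AD| ∈ [5, 87]  (≈ [5.0000, 87.0000])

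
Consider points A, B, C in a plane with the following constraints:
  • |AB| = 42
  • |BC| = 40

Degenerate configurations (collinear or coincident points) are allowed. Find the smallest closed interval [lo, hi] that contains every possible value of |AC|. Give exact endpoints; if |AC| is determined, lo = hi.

|AC| ∈ [2, 82]  (≈ [2.0000, 82.0000])

|AB| ∈ {42}
|BC| ∈ {40}
|AC| ∈ [2, 82]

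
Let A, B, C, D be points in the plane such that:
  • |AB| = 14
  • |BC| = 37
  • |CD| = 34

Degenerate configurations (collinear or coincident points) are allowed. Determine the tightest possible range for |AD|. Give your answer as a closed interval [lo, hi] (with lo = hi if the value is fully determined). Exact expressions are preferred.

|AD| ∈ [0, 85]  (≈ [0.0000, 85.0000])

|AB| ∈ {14}
|BC| ∈ {37}
|CD| ∈ {34}
|AC| ∈ [23, 51]
|BD| ∈ [3, 71]
|AD| ∈ [0, 85]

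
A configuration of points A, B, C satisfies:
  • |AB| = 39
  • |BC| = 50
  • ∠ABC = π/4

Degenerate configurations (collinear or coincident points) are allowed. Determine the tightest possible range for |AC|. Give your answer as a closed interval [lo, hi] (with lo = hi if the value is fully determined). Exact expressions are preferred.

|AC| = √(4021 - 1950·√(2))  (≈ 35.5427)

|AB| ∈ {39}
|BC| ∈ {50}
|AC| ∈ {√(4021 - 1950·√(2))}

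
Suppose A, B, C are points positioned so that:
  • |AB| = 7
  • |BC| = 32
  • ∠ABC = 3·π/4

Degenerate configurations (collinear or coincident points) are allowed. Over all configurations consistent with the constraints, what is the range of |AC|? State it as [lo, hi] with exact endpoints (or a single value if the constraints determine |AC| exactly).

|AC| = √(224·√(2) + 1073)  (≈ 37.2798)

|AB| ∈ {7}
|BC| ∈ {32}
|AC| ∈ {√(224·√(2) + 1073)}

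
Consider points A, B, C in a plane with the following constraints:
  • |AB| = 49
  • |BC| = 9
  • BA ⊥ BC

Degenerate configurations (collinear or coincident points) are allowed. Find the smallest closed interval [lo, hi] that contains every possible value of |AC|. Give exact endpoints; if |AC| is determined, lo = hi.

|AC| = √(2482)  (≈ 49.8197)

|AB| ∈ {49}
|BC| ∈ {9}
|AC| ∈ {√(2482)}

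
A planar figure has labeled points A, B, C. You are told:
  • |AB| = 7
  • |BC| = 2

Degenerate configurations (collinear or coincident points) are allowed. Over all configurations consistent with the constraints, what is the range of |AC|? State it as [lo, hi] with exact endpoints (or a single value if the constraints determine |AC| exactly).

|AC| ∈ [5, 9]  (≈ [5.0000, 9.0000])

|AB| ∈ {7}
|BC| ∈ {2}
|AC| ∈ [5, 9]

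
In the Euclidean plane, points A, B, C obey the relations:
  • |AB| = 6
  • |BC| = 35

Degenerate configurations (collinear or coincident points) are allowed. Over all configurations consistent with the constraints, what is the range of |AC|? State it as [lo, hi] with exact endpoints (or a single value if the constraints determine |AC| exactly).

|AB| ∈ {6}
|BC| ∈ {35}
|AC| ∈ [29, 41]

|AC| ∈ [29, 41]  (≈ [29.0000, 41.0000])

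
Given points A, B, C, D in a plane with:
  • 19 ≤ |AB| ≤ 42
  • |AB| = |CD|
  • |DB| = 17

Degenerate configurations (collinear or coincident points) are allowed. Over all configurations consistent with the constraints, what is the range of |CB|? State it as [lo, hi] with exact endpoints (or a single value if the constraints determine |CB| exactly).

|CB| ∈ [2, 59]  (≈ [2.0000, 59.0000])

|AB| ∈ [19, 42]
|BD| ∈ {17}
|CD| ∈ [19, 42]
|AD| ∈ [2, 59]
|BC| ∈ [2, 59]
|AC| ∈ [0, 101]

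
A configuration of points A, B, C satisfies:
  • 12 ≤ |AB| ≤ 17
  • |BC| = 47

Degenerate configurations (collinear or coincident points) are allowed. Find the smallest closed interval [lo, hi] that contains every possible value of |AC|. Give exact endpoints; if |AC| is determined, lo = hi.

|AB| ∈ [12, 17]
|BC| ∈ {47}
|AC| ∈ [30, 64]

|AC| ∈ [30, 64]  (≈ [30.0000, 64.0000])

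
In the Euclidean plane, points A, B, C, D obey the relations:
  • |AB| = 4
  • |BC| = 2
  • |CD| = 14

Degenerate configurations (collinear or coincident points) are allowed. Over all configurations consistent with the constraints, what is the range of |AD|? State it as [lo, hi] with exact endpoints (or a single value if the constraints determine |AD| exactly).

|AB| ∈ {4}
|BC| ∈ {2}
|CD| ∈ {14}
|AC| ∈ [2, 6]
|BD| ∈ [12, 16]
|AD| ∈ [8, 20]

|AD| ∈ [8, 20]  (≈ [8.0000, 20.0000])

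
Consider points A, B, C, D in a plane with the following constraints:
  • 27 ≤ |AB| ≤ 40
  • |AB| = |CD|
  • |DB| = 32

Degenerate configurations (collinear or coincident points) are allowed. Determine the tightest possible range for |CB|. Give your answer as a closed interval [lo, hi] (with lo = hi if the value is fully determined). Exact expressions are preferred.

|CB| ∈ [0, 72]  (≈ [0.0000, 72.0000])

|AB| ∈ [27, 40]
|BD| ∈ {32}
|CD| ∈ [27, 40]
|AD| ∈ [0, 72]
|BC| ∈ [0, 72]
|AC| ∈ [0, 112]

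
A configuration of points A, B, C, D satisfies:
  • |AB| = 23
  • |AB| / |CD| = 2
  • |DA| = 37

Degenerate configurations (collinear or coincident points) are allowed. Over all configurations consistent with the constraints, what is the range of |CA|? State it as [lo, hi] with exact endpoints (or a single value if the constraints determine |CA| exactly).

|CA| ∈ [51/2, 97/2]  (≈ [25.5000, 48.5000])

|AB| ∈ {23}
|AD| ∈ {37}
|CD| ∈ {23/2}
|BD| ∈ [14, 60]
|AC| ∈ [51/2, 97/2]
|BC| ∈ [5/2, 143/2]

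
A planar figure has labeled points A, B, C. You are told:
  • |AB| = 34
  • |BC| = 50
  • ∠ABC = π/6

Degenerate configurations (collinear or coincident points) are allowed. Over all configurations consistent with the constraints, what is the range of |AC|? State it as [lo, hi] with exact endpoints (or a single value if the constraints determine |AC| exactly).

|AB| ∈ {34}
|BC| ∈ {50}
|AC| ∈ {2·√(914 - 425·√(3))}

|AC| = 2·√(914 - 425·√(3))  (≈ 26.6742)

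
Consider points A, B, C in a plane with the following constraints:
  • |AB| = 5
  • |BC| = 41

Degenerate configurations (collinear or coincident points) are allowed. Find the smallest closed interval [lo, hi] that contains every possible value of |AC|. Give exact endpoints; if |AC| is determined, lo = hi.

|AC| ∈ [36, 46]  (≈ [36.0000, 46.0000])

|AB| ∈ {5}
|BC| ∈ {41}
|AC| ∈ [36, 46]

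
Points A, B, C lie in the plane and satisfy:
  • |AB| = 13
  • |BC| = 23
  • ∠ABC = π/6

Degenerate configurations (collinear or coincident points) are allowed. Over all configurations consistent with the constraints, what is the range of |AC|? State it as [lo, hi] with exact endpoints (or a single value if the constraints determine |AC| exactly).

|AB| ∈ {13}
|BC| ∈ {23}
|AC| ∈ {√(698 - 299·√(3))}

|AC| = √(698 - 299·√(3))  (≈ 13.4208)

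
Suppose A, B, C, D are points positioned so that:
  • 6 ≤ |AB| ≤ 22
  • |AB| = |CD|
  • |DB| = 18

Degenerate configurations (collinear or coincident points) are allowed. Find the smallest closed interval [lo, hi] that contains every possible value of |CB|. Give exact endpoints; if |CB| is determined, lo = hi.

|AB| ∈ [6, 22]
|BD| ∈ {18}
|CD| ∈ [6, 22]
|AD| ∈ [0, 40]
|BC| ∈ [0, 40]
|AC| ∈ [0, 62]

|CB| ∈ [0, 40]  (≈ [0.0000, 40.0000])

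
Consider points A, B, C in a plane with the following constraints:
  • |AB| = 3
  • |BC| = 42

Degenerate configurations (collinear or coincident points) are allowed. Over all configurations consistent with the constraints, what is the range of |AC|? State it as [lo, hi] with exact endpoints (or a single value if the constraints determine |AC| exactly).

|AB| ∈ {3}
|BC| ∈ {42}
|AC| ∈ [39, 45]

|AC| ∈ [39, 45]  (≈ [39.0000, 45.0000])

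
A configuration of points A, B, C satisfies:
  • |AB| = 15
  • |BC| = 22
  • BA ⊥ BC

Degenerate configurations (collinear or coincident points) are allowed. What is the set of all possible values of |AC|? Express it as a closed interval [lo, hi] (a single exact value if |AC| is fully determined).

|AB| ∈ {15}
|BC| ∈ {22}
|AC| ∈ {√(709)}

|AC| = √(709)  (≈ 26.6271)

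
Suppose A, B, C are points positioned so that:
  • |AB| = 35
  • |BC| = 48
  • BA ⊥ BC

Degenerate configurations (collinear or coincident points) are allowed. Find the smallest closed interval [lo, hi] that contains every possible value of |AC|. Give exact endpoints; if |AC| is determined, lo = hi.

|AC| = √(3529)  (≈ 59.4054)

|AB| ∈ {35}
|BC| ∈ {48}
|AC| ∈ {√(3529)}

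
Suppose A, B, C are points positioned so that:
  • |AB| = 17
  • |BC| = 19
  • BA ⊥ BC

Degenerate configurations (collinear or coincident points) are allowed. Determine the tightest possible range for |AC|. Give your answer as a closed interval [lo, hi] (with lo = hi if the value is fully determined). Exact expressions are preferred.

|AC| = 5·√(26)  (≈ 25.4951)

|AB| ∈ {17}
|BC| ∈ {19}
|AC| ∈ {5·√(26)}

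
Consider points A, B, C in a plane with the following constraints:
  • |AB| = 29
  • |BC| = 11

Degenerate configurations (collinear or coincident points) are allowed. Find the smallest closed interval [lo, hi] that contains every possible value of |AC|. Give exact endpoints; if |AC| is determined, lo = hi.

|AC| ∈ [18, 40]  (≈ [18.0000, 40.0000])

|AB| ∈ {29}
|BC| ∈ {11}
|AC| ∈ [18, 40]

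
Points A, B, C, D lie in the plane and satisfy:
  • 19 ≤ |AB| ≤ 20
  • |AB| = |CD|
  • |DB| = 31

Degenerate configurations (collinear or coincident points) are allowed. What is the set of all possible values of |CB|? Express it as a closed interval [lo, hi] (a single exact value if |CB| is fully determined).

|CB| ∈ [11, 51]  (≈ [11.0000, 51.0000])

|AB| ∈ [19, 20]
|BD| ∈ {31}
|CD| ∈ [19, 20]
|AD| ∈ [11, 51]
|BC| ∈ [11, 51]
|AC| ∈ [0, 71]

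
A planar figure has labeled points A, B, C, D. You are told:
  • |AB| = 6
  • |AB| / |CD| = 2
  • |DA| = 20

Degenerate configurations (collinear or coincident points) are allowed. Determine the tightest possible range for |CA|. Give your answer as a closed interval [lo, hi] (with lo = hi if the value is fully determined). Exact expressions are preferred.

|CA| ∈ [17, 23]  (≈ [17.0000, 23.0000])

|AB| ∈ {6}
|AD| ∈ {20}
|CD| ∈ {3}
|BD| ∈ [14, 26]
|AC| ∈ [17, 23]
|BC| ∈ [11, 29]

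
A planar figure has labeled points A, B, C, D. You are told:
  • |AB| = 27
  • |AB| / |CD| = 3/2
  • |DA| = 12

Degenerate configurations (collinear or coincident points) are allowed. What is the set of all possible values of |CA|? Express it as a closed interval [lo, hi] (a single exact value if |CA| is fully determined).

|AB| ∈ {27}
|AD| ∈ {12}
|CD| ∈ {18}
|BD| ∈ [15, 39]
|AC| ∈ [6, 30]
|BC| ∈ [0, 57]

|CA| ∈ [6, 30]  (≈ [6.0000, 30.0000])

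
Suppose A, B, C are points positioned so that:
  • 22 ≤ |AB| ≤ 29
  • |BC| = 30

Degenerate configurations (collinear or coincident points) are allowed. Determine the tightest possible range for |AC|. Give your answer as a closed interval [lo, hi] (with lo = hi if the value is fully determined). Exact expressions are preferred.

|AB| ∈ [22, 29]
|BC| ∈ {30}
|AC| ∈ [1, 59]

|AC| ∈ [1, 59]  (≈ [1.0000, 59.0000])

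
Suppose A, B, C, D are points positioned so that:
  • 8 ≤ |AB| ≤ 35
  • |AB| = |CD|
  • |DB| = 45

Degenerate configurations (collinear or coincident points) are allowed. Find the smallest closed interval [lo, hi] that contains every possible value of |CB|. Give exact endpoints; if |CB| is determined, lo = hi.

|AB| ∈ [8, 35]
|BD| ∈ {45}
|CD| ∈ [8, 35]
|AD| ∈ [10, 80]
|BC| ∈ [10, 80]
|AC| ∈ [0, 115]

|CB| ∈ [10, 80]  (≈ [10.0000, 80.0000])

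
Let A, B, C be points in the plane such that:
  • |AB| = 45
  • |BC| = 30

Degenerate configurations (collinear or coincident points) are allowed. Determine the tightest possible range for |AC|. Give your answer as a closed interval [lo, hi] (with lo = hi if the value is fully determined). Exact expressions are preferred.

|AB| ∈ {45}
|BC| ∈ {30}
|AC| ∈ [15, 75]

|AC| ∈ [15, 75]  (≈ [15.0000, 75.0000])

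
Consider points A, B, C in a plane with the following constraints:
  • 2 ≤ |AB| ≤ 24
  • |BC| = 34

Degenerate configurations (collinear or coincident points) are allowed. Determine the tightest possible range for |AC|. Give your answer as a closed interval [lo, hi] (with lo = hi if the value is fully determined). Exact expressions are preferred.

|AB| ∈ [2, 24]
|BC| ∈ {34}
|AC| ∈ [10, 58]

|AC| ∈ [10, 58]  (≈ [10.0000, 58.0000])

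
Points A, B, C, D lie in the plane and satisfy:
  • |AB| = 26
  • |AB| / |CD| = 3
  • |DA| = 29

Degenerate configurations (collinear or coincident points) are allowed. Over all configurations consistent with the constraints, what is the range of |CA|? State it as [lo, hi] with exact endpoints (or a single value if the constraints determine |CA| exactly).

|CA| ∈ [61/3, 113/3]  (≈ [20.3333, 37.6667])

|AB| ∈ {26}
|AD| ∈ {29}
|CD| ∈ {26/3}
|BD| ∈ [3, 55]
|AC| ∈ [61/3, 113/3]
|BC| ∈ [0, 191/3]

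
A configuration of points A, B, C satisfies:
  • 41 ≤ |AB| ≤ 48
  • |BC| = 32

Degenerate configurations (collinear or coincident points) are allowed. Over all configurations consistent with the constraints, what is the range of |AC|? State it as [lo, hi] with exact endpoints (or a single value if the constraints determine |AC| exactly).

|AB| ∈ [41, 48]
|BC| ∈ {32}
|AC| ∈ [9, 80]

|AC| ∈ [9, 80]  (≈ [9.0000, 80.0000])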